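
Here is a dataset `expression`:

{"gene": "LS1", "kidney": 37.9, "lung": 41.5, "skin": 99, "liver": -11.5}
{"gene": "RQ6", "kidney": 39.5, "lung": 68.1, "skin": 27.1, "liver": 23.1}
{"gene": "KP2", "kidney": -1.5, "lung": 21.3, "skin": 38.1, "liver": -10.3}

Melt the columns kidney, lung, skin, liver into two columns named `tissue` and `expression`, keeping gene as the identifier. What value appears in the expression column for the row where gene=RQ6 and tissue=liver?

23.1

Unpivoting turns each (gene, wide-column) pair into one long row.
The wide cell at row RQ6, column liver holds 23.1, so the long row (RQ6, liver) has expression=23.1.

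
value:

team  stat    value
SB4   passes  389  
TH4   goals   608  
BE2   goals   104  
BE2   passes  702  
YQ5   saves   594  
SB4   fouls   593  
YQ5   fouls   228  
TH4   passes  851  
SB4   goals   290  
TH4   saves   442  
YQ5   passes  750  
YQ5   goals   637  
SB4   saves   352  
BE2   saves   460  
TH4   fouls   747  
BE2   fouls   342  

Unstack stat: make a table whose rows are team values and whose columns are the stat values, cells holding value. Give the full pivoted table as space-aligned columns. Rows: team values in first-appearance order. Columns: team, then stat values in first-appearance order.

Columns: team plus the 4 distinct stat values (passes, goals, saves, fouls).
For example, row SB4 column passes takes value=389 from the long row (SB4, passes).

team  passes  goals  saves  fouls
SB4   389     290    352    593  
TH4   851     608    442    747  
BE2   702     104    460    342  
YQ5   750     637    594    228  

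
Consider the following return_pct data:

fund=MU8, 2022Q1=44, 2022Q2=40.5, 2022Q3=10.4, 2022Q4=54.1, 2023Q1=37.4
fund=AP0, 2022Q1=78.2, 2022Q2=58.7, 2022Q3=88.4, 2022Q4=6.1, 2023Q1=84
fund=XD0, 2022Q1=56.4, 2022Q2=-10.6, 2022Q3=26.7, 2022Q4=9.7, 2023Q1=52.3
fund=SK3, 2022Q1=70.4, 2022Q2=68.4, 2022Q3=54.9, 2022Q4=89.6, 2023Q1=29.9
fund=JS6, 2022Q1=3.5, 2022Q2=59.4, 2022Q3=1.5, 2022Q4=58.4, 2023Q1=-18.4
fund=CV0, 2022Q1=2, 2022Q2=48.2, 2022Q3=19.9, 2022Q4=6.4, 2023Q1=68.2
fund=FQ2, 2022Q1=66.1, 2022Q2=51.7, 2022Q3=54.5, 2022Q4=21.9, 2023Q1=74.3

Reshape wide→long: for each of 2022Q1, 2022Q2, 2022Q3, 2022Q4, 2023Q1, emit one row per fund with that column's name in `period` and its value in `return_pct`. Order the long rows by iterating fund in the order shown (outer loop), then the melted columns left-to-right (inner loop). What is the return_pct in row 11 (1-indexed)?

35 rows total (7 × 5). Row 11: index ⌊(11-1)/5⌋ = 2 into fund → XD0; (11-1) mod 5 = 0 into the melted columns → 2022Q1.
So row 11 is (XD0, 2022Q1, 56.4); return_pct = 56.4.

56.4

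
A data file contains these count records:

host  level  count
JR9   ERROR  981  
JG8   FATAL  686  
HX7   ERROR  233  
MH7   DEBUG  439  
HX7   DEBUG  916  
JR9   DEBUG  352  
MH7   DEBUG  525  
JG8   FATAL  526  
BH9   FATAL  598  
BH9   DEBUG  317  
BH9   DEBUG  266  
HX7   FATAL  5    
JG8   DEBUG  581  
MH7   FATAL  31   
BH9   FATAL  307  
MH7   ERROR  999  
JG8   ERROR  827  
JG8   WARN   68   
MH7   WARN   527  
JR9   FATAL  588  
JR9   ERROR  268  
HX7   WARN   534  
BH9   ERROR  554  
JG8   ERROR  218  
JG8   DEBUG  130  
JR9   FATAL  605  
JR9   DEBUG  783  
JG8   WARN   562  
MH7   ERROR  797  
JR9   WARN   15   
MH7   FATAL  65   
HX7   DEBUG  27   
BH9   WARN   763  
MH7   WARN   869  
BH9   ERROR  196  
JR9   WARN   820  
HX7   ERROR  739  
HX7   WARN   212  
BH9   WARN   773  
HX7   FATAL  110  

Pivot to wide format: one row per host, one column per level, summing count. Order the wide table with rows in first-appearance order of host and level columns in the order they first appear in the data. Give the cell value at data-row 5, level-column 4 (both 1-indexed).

With rows in first-appearance order of host, row 5 is host=BH9. level columns in first-appearance order: ERROR, FATAL, DEBUG, WARN; column 4 is WARN.
Long rows with host=BH9, level=WARN: 763 + 773 = 1536.

1536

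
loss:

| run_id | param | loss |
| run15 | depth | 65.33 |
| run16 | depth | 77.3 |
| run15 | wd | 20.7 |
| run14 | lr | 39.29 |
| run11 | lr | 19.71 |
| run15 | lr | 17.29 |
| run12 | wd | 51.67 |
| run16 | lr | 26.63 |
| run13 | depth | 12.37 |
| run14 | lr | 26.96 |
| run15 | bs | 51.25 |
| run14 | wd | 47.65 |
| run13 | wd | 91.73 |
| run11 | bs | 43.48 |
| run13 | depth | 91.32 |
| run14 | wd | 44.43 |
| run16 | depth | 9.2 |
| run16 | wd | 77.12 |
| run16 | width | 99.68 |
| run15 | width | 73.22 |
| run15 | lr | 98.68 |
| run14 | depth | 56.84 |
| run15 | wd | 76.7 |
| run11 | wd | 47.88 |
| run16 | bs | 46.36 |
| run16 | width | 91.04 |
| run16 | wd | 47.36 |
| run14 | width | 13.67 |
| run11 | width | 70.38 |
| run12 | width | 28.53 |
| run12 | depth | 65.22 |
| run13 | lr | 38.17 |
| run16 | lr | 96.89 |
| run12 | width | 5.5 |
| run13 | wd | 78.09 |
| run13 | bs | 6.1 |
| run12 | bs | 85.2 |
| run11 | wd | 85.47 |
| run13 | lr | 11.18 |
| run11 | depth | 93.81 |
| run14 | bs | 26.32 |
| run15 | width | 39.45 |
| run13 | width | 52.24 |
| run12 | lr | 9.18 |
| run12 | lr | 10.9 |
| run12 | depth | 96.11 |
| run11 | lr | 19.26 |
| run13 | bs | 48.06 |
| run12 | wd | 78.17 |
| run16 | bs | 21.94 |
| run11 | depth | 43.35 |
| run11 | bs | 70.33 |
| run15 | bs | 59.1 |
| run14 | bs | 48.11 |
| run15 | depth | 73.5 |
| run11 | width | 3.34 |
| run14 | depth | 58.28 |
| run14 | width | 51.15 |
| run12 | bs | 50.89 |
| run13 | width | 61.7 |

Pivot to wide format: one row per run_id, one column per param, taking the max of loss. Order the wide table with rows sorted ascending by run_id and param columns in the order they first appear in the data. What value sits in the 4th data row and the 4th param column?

With rows sorted ascending by run_id, row 4 is run_id=run14. param columns in first-appearance order: depth, wd, lr, bs, width; column 4 is bs.
Long rows with run_id=run14, param=bs: max(26.32, 48.11) = 48.11.

48.11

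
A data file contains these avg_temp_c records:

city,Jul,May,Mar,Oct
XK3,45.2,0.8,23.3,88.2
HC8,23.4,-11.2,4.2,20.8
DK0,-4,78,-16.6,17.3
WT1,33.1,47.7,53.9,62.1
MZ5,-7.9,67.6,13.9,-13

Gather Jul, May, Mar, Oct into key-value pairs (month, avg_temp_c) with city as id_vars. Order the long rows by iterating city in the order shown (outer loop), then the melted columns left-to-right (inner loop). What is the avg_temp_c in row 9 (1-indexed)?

20 rows total (5 × 4). Row 9: index ⌊(9-1)/4⌋ = 2 into city → DK0; (9-1) mod 4 = 0 into the melted columns → Jul.
So row 9 is (DK0, Jul, -4); avg_temp_c = -4.

-4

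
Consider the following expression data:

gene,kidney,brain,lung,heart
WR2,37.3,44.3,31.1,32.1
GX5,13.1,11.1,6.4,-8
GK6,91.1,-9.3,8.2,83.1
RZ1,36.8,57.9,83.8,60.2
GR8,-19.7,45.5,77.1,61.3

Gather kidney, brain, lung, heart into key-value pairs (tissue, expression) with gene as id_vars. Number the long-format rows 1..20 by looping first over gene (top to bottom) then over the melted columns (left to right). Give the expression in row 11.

8.2

20 rows total (5 × 4). Row 11: index ⌊(11-1)/4⌋ = 2 into gene → GK6; (11-1) mod 4 = 2 into the melted columns → lung.
So row 11 is (GK6, lung, 8.2); expression = 8.2.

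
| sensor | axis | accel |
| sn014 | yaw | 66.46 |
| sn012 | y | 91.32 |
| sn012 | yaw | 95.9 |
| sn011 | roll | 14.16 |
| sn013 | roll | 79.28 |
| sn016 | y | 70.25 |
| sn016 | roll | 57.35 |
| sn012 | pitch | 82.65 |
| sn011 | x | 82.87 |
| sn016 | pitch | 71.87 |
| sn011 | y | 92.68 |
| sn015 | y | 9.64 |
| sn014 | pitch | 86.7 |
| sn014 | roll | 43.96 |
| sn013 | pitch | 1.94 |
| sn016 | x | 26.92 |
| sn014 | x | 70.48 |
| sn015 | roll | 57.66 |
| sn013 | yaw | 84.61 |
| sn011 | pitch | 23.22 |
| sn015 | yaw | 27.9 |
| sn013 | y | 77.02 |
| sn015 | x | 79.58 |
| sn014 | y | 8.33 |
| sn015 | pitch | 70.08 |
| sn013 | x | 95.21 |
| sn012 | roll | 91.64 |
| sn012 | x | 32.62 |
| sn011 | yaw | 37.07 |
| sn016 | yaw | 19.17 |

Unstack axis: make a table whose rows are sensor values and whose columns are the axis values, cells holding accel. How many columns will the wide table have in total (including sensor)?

6

1 column for sensor plus 5 distinct axis values → 6 columns.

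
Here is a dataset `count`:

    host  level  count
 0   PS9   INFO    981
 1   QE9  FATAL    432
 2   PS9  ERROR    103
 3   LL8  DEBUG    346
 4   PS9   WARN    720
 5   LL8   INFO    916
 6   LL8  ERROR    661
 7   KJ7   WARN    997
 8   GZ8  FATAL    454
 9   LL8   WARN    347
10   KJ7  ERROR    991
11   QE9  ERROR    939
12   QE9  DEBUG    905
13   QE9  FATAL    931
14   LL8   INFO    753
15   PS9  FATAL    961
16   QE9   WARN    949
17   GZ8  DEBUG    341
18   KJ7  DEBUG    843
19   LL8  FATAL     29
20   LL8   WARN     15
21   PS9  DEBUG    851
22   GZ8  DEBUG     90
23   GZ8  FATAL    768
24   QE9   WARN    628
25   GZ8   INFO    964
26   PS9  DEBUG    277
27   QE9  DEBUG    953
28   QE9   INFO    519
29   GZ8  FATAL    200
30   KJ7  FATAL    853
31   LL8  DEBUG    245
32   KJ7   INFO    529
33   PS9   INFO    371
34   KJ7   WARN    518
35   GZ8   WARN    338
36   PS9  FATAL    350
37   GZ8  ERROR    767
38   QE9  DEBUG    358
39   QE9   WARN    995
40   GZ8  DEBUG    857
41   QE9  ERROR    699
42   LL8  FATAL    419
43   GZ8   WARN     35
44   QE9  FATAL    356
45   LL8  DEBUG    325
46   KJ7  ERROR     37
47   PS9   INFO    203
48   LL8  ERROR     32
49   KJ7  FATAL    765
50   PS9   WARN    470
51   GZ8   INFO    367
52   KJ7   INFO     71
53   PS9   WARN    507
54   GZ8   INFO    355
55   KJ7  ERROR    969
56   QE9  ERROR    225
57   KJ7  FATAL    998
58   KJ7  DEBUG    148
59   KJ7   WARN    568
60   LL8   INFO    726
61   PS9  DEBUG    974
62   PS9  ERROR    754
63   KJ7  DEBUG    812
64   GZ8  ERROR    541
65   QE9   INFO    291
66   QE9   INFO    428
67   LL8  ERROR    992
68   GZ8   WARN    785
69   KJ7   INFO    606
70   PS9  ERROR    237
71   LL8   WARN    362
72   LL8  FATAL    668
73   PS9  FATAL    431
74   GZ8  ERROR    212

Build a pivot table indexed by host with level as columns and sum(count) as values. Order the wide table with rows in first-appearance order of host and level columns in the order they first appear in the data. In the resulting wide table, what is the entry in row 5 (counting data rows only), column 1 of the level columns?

With rows in first-appearance order of host, row 5 is host=GZ8. level columns in first-appearance order: INFO, FATAL, ERROR, DEBUG, WARN; column 1 is INFO.
Long rows with host=GZ8, level=INFO: 964 + 367 + 355 = 1686.

1686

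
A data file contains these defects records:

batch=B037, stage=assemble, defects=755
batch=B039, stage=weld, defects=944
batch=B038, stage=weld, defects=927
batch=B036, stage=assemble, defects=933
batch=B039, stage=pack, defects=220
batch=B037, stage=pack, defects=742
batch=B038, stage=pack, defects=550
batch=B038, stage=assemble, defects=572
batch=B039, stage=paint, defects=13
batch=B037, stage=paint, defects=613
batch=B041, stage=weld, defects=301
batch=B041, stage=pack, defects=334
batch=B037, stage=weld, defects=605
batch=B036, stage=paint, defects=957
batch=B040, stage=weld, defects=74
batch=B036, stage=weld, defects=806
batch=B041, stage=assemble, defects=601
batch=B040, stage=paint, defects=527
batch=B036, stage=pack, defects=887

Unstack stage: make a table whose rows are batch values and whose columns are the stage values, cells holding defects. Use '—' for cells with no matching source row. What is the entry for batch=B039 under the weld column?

944

The long row with batch=B039, stage=weld has defects=944.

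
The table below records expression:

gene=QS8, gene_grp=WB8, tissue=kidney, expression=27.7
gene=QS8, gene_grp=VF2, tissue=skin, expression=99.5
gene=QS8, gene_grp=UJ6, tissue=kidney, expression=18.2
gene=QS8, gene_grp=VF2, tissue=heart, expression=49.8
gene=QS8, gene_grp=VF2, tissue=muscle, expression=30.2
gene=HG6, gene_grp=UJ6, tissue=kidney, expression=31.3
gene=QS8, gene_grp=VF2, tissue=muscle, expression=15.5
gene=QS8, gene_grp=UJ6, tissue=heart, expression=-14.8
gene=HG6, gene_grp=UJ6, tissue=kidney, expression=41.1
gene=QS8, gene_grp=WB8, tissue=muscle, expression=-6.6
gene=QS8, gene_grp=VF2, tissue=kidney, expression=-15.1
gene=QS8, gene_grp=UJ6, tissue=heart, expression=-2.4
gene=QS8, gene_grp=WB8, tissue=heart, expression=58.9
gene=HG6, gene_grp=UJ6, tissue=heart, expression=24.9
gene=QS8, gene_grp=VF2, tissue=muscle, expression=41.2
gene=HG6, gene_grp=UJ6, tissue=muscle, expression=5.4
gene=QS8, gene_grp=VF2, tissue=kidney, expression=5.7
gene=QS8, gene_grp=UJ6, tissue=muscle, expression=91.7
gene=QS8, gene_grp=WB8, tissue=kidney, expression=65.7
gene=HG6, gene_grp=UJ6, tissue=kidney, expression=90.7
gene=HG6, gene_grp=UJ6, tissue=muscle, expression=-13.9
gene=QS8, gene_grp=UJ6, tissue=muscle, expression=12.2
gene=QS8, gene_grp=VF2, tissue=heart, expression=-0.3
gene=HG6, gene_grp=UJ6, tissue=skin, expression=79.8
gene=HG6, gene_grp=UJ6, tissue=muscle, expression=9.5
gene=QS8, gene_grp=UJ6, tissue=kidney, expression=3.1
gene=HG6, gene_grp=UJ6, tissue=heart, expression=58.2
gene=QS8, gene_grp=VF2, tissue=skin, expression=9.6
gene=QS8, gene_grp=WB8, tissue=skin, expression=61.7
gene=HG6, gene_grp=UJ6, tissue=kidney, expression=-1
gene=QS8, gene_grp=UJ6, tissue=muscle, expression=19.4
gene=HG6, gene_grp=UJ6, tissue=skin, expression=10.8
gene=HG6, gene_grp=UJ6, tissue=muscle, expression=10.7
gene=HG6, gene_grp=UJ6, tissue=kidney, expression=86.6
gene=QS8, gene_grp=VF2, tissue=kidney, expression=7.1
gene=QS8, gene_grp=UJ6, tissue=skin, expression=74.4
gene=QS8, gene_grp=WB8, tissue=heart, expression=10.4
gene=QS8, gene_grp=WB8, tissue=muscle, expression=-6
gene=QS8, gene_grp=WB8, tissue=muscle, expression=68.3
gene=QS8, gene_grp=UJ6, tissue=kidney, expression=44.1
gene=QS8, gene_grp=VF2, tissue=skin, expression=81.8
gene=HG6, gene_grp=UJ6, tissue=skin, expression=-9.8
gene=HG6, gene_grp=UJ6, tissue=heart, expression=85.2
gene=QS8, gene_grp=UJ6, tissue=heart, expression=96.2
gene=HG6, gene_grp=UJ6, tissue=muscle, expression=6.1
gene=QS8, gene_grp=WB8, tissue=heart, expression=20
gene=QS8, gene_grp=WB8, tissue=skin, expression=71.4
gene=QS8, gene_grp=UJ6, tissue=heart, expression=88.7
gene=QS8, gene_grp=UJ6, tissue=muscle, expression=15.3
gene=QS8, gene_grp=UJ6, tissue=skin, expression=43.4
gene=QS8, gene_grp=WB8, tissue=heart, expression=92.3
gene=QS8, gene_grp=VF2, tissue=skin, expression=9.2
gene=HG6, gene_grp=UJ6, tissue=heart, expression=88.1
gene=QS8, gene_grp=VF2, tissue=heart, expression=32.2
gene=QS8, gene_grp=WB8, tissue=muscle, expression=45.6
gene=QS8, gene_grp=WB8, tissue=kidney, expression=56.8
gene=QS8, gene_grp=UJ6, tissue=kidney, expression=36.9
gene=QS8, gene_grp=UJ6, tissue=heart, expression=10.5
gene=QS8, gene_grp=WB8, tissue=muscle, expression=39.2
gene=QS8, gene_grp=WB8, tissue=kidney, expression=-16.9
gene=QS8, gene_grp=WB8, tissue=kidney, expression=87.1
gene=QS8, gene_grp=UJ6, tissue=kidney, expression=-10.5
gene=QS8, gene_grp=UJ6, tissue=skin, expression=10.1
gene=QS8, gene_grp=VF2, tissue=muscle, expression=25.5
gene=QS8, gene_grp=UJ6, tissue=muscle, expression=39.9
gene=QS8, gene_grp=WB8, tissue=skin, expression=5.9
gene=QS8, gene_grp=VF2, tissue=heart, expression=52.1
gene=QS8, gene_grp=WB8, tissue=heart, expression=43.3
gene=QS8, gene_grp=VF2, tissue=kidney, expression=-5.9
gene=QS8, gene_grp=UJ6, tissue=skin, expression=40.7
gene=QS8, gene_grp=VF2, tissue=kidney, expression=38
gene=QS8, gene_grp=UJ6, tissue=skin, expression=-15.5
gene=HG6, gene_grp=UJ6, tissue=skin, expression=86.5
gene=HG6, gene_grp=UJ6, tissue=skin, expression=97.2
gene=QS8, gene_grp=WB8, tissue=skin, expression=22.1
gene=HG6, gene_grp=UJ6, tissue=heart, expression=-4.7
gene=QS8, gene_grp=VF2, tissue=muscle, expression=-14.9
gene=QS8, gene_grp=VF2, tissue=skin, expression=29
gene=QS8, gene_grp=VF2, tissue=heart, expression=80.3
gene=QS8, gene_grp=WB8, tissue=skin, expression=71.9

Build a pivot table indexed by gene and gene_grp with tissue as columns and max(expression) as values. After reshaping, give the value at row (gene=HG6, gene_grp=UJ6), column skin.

97.2

Rows with gene=HG6, gene_grp=UJ6 and tissue=skin: expression values are 79.8, 10.8, -9.8, 86.5, 97.2.
max(79.8, 10.8, -9.8, 86.5, 97.2) = 97.2.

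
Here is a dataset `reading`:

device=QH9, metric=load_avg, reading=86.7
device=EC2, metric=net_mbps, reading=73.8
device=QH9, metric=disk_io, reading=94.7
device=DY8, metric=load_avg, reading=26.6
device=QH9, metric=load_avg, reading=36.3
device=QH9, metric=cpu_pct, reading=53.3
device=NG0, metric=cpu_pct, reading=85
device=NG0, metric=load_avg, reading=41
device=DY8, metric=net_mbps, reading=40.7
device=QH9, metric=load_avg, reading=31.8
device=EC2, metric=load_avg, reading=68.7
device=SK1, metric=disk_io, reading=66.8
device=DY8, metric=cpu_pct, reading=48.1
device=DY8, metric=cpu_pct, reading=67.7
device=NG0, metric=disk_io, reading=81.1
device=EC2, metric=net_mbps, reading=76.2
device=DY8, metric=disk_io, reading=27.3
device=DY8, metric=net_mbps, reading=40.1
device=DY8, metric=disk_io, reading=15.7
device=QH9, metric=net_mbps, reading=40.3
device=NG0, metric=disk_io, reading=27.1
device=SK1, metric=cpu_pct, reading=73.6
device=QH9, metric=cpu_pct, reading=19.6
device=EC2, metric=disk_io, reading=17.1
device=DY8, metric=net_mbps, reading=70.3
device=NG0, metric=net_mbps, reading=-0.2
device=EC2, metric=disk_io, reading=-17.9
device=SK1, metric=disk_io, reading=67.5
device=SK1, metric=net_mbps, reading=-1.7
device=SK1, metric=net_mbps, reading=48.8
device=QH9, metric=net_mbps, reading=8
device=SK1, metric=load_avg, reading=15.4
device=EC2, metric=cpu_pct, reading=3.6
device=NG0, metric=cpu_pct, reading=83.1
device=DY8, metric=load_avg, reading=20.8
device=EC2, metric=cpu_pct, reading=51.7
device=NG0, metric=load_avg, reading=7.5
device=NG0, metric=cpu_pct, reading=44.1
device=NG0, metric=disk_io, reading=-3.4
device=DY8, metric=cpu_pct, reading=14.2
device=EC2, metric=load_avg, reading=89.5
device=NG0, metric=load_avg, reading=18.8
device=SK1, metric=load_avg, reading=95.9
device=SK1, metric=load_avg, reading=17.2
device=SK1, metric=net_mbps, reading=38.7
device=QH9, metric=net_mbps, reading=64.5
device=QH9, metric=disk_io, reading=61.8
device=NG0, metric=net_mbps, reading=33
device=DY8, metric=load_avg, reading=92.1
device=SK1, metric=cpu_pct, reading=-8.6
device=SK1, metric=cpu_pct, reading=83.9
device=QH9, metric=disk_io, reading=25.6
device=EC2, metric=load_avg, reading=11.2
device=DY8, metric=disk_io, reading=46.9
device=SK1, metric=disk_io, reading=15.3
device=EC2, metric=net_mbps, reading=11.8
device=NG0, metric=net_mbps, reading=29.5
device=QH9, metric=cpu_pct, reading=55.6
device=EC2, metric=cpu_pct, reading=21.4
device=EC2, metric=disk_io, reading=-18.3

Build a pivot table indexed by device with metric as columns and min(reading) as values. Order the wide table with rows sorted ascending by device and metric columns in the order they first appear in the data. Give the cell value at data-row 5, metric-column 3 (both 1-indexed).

With rows sorted ascending by device, row 5 is device=SK1. metric columns in first-appearance order: load_avg, net_mbps, disk_io, cpu_pct; column 3 is disk_io.
Long rows with device=SK1, metric=disk_io: min(66.8, 67.5, 15.3) = 15.3.

15.3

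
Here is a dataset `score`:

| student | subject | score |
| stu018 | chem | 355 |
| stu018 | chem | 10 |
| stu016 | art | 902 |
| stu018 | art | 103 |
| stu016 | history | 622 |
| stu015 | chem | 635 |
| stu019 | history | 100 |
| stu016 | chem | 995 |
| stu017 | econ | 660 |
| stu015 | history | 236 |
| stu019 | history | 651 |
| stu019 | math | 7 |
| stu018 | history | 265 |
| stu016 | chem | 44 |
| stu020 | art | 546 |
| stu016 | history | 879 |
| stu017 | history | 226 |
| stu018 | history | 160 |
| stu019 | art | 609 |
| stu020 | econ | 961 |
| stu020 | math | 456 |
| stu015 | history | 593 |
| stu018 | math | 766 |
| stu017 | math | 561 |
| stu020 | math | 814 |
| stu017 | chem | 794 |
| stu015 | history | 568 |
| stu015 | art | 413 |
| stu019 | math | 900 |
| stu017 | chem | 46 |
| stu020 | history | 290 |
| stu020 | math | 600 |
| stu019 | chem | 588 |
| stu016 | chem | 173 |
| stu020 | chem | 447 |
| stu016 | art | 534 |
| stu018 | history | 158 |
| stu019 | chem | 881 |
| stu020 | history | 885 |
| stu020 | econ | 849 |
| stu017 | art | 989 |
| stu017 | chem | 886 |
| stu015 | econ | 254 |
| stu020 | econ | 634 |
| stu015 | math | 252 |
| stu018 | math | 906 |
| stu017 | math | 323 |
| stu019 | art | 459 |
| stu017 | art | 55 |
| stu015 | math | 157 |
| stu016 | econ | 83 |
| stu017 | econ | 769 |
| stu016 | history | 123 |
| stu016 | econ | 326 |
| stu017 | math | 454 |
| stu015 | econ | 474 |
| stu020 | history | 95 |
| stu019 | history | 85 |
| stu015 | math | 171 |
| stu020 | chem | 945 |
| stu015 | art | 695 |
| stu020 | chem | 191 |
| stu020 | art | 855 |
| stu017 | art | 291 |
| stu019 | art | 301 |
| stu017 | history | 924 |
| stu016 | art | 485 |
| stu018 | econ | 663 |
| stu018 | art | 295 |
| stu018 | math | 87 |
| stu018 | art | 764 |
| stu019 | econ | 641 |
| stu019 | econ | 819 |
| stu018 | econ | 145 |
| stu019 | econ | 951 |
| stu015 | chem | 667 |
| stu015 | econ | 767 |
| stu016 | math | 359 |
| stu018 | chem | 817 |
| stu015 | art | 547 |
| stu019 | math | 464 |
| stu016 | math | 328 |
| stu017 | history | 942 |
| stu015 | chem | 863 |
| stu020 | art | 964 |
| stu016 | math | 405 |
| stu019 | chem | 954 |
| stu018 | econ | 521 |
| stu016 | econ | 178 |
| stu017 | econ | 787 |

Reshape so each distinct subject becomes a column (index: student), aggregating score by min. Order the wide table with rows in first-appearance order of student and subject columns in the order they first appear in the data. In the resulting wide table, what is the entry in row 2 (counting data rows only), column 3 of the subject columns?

123

With rows in first-appearance order of student, row 2 is student=stu016. subject columns in first-appearance order: chem, art, history, econ, math; column 3 is history.
Long rows with student=stu016, subject=history: min(622, 879, 123) = 123.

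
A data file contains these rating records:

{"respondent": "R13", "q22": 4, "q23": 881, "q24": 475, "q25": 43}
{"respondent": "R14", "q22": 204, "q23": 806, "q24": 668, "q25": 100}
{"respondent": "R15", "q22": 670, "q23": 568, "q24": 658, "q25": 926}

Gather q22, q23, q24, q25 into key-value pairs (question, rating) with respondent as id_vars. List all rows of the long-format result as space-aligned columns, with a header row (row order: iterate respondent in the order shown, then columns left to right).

respondent  question  rating
R13         q22       4     
R13         q23       881   
R13         q24       475   
R13         q25       43    
R14         q22       204   
R14         q23       806   
R14         q24       668   
R14         q25       100   
R15         q22       670   
R15         q23       568   
R15         q24       658   
R15         q25       926   

Each (respondent, column) pair becomes one row: 3 × 4 = 12 rows.
For example, (R13, q22) → rating=4.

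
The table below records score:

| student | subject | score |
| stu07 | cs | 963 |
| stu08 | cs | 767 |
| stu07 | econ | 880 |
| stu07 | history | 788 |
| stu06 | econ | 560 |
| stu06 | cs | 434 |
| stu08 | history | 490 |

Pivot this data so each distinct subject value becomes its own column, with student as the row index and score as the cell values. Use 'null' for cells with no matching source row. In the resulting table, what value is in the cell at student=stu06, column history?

No long-format row has student=stu06 and subject=history, so the cell is null.

null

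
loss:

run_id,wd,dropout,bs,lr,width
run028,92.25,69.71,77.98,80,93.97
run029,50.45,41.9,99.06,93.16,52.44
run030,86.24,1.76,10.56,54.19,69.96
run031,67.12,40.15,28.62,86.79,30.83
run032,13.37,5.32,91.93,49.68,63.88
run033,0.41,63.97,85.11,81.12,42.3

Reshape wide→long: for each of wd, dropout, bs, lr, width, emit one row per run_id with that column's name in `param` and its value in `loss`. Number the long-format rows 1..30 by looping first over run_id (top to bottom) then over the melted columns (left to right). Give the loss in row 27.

30 rows total (6 × 5). Row 27: index ⌊(27-1)/5⌋ = 5 into run_id → run033; (27-1) mod 5 = 1 into the melted columns → dropout.
So row 27 is (run033, dropout, 63.97); loss = 63.97.

63.97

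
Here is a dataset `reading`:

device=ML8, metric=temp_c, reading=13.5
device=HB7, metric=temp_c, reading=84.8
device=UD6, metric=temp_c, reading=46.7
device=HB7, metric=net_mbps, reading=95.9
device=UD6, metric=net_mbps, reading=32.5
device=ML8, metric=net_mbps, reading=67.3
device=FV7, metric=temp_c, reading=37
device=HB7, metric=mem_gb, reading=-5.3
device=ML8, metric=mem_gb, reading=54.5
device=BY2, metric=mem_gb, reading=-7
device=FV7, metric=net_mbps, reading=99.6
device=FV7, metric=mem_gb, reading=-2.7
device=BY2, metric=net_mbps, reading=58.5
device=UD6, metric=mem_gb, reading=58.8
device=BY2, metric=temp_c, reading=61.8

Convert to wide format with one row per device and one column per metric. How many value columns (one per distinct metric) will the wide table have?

3

3 distinct metric values: net_mbps, mem_gb, temp_c.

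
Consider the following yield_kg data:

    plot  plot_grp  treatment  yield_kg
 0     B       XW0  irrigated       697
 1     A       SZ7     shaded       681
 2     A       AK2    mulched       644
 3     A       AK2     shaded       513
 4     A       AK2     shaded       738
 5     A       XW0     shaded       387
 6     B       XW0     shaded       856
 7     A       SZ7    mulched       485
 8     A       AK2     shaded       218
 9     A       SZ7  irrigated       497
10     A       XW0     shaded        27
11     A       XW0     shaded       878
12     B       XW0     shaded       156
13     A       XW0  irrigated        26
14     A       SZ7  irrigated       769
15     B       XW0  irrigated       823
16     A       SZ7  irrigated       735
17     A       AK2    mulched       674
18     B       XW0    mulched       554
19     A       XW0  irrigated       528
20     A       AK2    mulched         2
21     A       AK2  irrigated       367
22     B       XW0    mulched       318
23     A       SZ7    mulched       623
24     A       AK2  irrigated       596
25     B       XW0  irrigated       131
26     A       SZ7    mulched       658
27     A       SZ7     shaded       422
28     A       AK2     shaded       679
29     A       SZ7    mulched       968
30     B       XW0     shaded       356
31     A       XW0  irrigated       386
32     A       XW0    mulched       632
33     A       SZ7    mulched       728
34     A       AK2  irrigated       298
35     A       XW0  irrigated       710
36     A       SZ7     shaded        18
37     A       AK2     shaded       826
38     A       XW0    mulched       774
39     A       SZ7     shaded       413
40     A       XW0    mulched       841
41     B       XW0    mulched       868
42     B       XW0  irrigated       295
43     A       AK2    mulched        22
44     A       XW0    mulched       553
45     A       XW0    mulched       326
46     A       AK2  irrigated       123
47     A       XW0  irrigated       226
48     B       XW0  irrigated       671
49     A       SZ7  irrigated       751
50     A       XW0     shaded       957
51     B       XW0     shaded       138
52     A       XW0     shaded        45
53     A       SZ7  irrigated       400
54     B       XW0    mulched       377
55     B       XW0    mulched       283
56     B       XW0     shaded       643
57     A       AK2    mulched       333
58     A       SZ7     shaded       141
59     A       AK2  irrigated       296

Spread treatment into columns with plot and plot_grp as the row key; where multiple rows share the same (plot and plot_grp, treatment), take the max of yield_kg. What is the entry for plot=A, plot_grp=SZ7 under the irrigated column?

769

Rows with plot=A, plot_grp=SZ7 and treatment=irrigated: yield_kg values are 497, 769, 735, 751, 400.
max(497, 769, 735, 751, 400) = 769.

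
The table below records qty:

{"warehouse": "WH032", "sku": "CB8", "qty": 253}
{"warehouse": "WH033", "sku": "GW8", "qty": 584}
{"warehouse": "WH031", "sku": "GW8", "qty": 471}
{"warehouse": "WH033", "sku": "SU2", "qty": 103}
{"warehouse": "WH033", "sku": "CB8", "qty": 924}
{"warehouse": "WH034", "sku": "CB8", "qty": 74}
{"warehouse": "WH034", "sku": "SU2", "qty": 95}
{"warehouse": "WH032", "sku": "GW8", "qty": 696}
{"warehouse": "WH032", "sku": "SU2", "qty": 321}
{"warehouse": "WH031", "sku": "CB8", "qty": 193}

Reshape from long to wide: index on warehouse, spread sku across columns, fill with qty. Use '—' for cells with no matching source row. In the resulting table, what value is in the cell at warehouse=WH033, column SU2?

103

The long row with warehouse=WH033, sku=SU2 has qty=103.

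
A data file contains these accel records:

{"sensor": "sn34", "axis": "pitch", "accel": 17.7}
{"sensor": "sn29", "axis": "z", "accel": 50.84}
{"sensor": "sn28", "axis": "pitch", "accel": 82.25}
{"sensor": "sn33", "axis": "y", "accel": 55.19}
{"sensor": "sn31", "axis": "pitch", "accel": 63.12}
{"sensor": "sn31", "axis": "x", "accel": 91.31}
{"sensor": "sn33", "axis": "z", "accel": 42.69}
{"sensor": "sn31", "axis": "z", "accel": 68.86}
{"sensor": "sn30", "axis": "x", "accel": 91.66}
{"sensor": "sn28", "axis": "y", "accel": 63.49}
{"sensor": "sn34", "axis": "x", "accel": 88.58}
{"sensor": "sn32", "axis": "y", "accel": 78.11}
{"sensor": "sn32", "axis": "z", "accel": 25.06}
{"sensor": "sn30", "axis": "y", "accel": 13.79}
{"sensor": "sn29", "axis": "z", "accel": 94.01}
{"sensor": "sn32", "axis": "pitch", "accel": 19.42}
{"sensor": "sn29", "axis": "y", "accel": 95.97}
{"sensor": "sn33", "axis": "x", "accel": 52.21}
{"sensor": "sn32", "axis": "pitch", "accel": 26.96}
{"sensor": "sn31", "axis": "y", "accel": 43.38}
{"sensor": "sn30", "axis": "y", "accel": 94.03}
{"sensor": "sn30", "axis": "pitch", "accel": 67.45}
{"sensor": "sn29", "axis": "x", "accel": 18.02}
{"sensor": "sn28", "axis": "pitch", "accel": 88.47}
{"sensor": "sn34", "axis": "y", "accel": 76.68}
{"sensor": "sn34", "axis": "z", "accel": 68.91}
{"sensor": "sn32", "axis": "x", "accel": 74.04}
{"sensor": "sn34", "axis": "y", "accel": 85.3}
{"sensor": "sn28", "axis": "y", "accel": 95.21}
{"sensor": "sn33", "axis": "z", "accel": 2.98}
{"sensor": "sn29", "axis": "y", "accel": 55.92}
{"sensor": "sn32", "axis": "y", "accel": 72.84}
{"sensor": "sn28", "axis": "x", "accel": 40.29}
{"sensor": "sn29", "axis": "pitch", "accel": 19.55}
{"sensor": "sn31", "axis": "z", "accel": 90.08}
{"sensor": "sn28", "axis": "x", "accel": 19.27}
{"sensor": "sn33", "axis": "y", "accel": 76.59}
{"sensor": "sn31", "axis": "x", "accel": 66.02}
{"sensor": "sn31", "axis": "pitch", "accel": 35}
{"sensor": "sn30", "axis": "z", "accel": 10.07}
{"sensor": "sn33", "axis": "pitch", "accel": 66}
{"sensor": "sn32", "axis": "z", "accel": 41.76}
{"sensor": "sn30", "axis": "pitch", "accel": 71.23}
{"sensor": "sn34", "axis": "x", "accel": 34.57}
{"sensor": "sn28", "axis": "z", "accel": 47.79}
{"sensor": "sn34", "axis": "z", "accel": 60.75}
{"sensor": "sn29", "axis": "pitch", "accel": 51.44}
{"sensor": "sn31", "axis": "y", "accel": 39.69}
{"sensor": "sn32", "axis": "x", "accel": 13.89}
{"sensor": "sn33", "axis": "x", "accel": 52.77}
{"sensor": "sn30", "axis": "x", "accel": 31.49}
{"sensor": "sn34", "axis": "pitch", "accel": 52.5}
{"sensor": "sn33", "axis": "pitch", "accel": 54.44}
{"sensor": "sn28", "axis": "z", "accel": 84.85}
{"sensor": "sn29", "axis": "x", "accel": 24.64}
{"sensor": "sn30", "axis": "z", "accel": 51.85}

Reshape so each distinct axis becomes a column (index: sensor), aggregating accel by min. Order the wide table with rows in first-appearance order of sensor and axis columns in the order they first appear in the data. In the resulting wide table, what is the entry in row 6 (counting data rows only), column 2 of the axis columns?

10.07

With rows in first-appearance order of sensor, row 6 is sensor=sn30. axis columns in first-appearance order: pitch, z, y, x; column 2 is z.
Long rows with sensor=sn30, axis=z: min(10.07, 51.85) = 10.07.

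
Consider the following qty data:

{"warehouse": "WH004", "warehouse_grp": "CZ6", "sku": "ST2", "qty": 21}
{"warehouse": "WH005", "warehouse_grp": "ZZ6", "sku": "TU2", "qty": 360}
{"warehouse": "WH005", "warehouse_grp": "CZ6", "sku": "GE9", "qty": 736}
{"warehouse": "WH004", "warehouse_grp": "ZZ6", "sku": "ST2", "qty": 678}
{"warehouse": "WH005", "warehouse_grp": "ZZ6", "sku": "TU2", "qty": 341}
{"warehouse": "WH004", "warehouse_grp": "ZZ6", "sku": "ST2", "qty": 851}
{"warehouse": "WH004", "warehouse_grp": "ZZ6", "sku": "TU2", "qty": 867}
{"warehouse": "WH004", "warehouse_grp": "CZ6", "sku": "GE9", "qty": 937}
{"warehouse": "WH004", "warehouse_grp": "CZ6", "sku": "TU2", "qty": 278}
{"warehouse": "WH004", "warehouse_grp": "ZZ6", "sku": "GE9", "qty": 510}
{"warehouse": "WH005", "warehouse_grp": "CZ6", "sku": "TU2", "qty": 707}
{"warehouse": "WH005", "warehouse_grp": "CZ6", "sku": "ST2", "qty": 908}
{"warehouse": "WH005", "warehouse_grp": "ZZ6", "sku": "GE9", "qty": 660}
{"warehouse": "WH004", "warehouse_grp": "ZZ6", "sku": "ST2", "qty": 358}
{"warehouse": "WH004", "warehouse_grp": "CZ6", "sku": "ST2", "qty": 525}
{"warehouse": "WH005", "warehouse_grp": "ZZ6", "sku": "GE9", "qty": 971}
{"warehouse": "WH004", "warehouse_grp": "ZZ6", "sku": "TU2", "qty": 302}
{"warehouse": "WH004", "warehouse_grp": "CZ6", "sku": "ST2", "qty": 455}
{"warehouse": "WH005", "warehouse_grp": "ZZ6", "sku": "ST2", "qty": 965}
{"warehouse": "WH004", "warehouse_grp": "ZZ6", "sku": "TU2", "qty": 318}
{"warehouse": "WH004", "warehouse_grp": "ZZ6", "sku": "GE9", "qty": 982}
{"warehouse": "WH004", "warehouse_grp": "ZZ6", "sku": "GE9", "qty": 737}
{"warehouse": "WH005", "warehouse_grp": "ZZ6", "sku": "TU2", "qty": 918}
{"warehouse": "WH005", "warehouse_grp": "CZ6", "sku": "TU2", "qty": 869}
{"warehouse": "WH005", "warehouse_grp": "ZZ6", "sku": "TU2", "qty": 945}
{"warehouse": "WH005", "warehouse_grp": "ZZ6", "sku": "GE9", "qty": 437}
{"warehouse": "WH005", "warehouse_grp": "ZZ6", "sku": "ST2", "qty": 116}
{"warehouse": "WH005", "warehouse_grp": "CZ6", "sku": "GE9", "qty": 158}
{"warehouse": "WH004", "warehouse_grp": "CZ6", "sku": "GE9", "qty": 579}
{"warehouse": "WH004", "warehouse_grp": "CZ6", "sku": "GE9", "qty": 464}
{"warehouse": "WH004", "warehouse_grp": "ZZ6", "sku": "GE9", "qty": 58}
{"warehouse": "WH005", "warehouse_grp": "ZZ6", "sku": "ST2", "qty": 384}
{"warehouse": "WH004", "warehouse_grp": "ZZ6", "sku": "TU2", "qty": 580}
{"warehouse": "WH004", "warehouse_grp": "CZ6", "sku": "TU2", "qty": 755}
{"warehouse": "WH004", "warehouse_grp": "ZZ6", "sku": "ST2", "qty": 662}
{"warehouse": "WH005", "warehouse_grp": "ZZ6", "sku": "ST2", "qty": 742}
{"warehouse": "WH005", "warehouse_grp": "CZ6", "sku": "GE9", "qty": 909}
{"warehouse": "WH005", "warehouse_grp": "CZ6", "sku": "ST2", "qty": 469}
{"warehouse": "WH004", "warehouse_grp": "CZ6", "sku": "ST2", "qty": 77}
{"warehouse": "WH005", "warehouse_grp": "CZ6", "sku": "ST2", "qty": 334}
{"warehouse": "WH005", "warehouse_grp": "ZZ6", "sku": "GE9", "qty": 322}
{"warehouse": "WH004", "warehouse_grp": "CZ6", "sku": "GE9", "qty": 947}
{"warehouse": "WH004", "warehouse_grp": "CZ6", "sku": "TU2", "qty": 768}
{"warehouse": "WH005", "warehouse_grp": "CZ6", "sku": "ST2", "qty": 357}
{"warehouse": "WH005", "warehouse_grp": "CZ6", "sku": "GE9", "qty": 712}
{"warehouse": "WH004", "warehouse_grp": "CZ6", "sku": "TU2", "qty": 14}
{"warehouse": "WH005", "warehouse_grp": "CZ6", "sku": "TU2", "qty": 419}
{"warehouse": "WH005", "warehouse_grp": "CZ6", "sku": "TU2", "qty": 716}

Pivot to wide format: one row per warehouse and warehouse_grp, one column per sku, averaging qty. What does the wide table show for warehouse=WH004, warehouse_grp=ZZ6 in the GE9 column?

571.75

Rows with warehouse=WH004, warehouse_grp=ZZ6 and sku=GE9: qty values are 510, 982, 737, 58.
(510 + 982 + 737 + 58) / 4 = 571.75.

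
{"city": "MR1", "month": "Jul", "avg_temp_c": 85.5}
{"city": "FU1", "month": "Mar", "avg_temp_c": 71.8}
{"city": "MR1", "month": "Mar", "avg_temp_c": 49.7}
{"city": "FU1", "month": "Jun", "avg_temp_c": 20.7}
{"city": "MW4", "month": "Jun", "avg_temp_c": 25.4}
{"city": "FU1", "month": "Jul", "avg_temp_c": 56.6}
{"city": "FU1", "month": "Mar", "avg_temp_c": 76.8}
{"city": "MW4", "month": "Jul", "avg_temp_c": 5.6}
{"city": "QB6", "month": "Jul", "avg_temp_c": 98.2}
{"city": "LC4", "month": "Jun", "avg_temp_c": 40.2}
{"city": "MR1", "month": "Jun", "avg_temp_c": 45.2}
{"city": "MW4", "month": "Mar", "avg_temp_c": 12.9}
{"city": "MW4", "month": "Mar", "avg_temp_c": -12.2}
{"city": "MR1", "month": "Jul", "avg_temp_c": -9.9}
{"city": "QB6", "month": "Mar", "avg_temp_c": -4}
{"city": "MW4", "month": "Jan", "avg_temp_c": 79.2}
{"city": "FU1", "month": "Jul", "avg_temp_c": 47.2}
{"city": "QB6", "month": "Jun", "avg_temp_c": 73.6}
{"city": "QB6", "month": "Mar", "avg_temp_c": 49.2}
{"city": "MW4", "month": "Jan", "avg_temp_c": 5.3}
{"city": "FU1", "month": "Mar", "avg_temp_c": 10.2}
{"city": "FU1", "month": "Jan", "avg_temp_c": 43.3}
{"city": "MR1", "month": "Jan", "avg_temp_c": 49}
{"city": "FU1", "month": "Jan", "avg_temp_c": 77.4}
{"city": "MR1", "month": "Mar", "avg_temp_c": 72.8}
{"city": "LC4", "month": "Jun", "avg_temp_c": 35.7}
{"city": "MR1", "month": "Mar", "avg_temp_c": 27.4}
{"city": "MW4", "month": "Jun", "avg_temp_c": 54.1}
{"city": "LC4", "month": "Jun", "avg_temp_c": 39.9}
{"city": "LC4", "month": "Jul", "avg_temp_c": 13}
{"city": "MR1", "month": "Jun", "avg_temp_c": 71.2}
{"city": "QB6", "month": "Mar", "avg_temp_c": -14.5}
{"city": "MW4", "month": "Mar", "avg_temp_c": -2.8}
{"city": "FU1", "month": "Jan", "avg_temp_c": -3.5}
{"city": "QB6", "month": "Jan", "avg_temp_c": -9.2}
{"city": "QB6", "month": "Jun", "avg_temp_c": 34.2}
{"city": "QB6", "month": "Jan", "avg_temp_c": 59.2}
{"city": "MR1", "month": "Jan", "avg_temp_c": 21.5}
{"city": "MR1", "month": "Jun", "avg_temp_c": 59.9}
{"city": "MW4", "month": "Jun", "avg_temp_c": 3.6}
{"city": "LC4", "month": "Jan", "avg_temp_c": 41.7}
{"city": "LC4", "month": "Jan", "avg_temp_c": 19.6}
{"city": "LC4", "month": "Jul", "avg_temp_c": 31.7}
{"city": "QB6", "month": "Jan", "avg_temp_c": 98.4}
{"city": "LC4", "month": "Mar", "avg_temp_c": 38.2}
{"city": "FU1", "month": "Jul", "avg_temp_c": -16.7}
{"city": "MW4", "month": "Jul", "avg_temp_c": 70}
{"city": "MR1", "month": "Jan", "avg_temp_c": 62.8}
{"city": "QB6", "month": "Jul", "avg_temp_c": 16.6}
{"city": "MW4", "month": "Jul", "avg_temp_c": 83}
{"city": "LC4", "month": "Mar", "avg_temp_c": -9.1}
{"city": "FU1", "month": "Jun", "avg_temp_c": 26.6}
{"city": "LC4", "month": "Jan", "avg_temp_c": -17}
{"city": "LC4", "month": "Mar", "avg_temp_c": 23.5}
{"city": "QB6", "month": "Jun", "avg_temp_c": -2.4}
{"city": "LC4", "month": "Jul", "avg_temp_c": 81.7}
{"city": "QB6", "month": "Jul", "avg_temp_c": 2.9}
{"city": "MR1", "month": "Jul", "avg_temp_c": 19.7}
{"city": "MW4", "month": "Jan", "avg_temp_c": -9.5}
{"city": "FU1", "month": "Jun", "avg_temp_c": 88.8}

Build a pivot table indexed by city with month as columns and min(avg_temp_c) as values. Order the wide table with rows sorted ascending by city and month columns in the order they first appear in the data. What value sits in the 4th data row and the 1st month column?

With rows sorted ascending by city, row 4 is city=MW4. month columns in first-appearance order: Jul, Mar, Jun, Jan; column 1 is Jul.
Long rows with city=MW4, month=Jul: min(5.6, 70, 83) = 5.6.

5.6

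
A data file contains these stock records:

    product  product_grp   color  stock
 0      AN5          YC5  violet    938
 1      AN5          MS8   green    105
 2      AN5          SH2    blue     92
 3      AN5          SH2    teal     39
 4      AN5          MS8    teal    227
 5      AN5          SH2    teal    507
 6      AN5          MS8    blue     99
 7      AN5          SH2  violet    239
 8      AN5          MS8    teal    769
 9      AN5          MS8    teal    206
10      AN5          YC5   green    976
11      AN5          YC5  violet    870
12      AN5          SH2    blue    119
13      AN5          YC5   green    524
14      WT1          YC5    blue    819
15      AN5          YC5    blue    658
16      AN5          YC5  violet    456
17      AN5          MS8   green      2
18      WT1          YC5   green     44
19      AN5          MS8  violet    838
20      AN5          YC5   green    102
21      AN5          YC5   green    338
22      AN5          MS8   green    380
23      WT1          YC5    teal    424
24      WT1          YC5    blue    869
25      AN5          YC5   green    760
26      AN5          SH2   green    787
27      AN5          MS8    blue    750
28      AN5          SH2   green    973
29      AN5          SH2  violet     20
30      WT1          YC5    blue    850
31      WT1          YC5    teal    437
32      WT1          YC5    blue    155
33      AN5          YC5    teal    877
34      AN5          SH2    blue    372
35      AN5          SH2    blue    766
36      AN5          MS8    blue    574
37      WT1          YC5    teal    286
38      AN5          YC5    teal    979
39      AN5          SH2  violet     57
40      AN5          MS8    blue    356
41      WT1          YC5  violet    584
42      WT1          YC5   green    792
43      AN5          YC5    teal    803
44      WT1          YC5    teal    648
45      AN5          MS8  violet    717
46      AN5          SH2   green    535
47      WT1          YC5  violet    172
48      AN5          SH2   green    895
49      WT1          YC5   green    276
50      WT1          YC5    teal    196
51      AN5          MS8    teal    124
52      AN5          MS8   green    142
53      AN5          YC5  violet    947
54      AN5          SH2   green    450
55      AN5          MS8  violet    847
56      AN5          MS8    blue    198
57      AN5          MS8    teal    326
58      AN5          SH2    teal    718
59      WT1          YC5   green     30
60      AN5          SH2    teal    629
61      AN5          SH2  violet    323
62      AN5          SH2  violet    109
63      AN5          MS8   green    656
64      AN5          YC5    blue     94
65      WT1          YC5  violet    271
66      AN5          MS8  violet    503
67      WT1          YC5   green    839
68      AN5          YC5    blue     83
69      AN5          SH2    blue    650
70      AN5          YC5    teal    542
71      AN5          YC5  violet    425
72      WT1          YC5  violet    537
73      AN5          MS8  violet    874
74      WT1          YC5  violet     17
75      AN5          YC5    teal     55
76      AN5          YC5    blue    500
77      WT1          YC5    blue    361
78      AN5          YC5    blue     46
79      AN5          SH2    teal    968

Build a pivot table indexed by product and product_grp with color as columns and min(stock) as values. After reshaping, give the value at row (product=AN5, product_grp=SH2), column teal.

Rows with product=AN5, product_grp=SH2 and color=teal: stock values are 39, 507, 718, 629, 968.
min(39, 507, 718, 629, 968) = 39.

39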